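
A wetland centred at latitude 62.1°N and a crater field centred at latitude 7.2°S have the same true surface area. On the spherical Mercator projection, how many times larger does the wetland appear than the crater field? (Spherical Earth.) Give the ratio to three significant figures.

Mercator is conformal with k = sec φ, so areal scale = k² = sec²φ.
At 62.1°: sec²(62.1°) = 1/0.4679² = 4.567.
At 7.2°: sec²(7.2°) = 1/0.9921² = 1.016.
Ratio = 4.567/1.016 = cos²(7.2°)/cos²(62.1°) ≈ 4.50.

4.50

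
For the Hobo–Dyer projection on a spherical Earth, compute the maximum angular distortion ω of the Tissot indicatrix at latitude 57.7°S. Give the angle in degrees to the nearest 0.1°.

44.2°

Hobo–Dyer is a cylindrical equal-area projection with standard parallels at ±37.5°. For cylindrical equal-area with standard parallel φ₀, h = cos φ / cos φ₀ and k = cos φ₀ / cos φ, so h·k = 1.
At 57.7°: h = 0.6735, k = 1.485; principal scales a = 1.485, b = 0.6735.
sin(ω/2) = (a − b)/(a + b) = 0.8112/2.158 = 0.3758, so ω = 2 arcsin(0.3758) ≈ 44.2°.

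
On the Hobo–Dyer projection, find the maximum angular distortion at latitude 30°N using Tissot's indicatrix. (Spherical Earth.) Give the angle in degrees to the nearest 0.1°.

10.0°

Hobo–Dyer is a cylindrical equal-area projection with standard parallels at ±37.5°. A cylindrical equal-area projection with standard parallel φ₀ has meridian scale h = cos φ / cos φ₀ and parallel scale k = cos φ₀ / cos φ (so areas are preserved, h·k = 1).
At 30°: h = 1.092, k = 0.9161; principal scales a = 1.092, b = 0.9161.
sin(ω/2) = (a − b)/(a + b) = 0.1755/2.008 = 0.08742, so ω = 2 arcsin(0.08742) ≈ 10.0°.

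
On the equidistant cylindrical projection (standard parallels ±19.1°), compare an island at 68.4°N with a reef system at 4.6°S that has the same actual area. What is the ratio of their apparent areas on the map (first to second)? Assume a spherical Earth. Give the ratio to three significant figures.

2.71

With standard parallel φ₀ = 19.1°, the equirectangular projection gives x = Rλ cos φ₀, y = Rφ, so h = 1 and k = cos 19.1° / cos φ.
Areal scale at 68.4°: h·k = 1.000 × 2.567 = 2.567.
Areal scale at 4.6°: h·k = 1.000 × 0.9480 = 0.9480.
Ratio = 2.567/0.9480 ≈ 2.71.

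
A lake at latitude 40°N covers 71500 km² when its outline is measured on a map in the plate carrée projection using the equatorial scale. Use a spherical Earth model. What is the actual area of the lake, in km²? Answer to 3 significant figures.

54800 km²

In the plate carrée (x = Rλ, y = Rφ), meridians are true-scale (h = 1) and parallels are stretched by k = sec φ.
Areal scale = h·k = 1 × sec φ; at 40°, h = 1.000, k = 1.305, so h·k = 1.305.
True area = apparent / (areal scale) = 71500 / 1.305 ≈ 54800 km².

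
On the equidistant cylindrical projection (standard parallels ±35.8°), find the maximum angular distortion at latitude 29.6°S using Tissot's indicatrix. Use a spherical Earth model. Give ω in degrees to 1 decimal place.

In the equirectangular projection with standard parallel φ₀ = 35.8° (x = Rλ cos φ₀, y = Rφ), meridians are true-scale (h = 1) and the parallel scale is k = cos φ₀ / cos φ.
At 29.6°: h = 1.000, k = 0.9328; principal scales a = 1.000, b = 0.9328.
sin(ω/2) = (a − b)/(a + b) = 0.06720/1.933 = 0.03477, so ω = 2 arcsin(0.03477) ≈ 4.0°.

4.0°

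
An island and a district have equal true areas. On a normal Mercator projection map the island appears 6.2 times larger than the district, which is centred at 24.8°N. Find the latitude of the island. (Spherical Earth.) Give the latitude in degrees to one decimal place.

68.6°

Mercator areal scale is sec²φ, so apparent-area ratio = sec²φ₁ / sec²φ₂ = cos²φ₂ / cos²φ₁.
cos²φ₂ / cos²φ₁ = 6.2  ⇒  cos φ₁ = cos 24.8° / √6.2 = 0.9078/2.490 = 0.3646.
φ₁ = arccos(0.3646) ≈ 68.6°.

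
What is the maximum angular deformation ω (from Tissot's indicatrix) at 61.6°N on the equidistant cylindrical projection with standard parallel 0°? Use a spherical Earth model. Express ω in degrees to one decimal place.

41.6°

For the equirectangular projection with φ₀ = 0 (plate carrée), h = 1 along meridians and k = sec φ along parallels.
At 61.6°: h = 1.000, k = 2.103; principal scales a = 2.103, b = 1.000.
sin(ω/2) = (a − b)/(a + b) = 1.103/3.103 = 0.3554, so ω = 2 arcsin(0.3554) ≈ 41.6°.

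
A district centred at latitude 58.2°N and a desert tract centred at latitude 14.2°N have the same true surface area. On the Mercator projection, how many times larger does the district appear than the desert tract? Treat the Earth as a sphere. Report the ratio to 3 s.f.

3.38

On Mercator, area is exaggerated by sec²φ = 1/cos²φ.
At 58.2°: sec²(58.2°) = 1/0.5270² = 3.601.
At 14.2°: sec²(14.2°) = 1/0.9694² = 1.064.
Ratio = 3.601/1.064 = cos²(14.2°)/cos²(58.2°) ≈ 3.38.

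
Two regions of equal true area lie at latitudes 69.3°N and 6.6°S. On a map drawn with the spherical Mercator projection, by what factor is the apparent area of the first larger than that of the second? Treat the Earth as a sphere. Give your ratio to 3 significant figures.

On Mercator, area is exaggerated by sec²φ = 1/cos²φ.
At 69.3°: sec²(69.3°) = 1/0.3535² = 8.004.
At 6.6°: sec²(6.6°) = 1/0.9934² = 1.013.
Ratio = 8.004/1.013 = cos²(6.6°)/cos²(69.3°) ≈ 7.90.

7.90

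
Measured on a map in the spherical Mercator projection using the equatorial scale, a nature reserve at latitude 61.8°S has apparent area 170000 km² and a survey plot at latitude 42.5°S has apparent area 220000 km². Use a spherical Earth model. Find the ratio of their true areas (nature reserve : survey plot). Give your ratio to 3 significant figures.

Since Mercator area scale is 1/cos²φ, the true area equals the apparent area multiplied by cos²φ.
True area of nature reserve: 170000 × cos²(61.8°) = 170000 × 0.2233 = 37960 km².
True area of survey plot: 220000 × cos²(42.5°) = 220000 × 0.5436 = 119600 km².
Ratio = 37960 / 119600 ≈ 0.317.

0.317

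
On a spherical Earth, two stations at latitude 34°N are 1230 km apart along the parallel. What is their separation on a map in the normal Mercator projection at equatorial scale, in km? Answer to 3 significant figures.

1480 km

Mercator is conformal, so the point scale is isotropic: h = k = sec φ = 1/cos φ.
Along the parallel, k = sec 34° = 1/0.8290 = 1.206.
Map distance = 1230 × 1.206 ≈ 1480 km.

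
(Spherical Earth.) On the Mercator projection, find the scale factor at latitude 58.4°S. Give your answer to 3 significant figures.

1.91

The Mercator projection is conformal; its linear scale factor is the same in every direction and equals sec φ = 1/cos φ.
k = 1/cos 58.4° = 1/0.5240 = 1.908.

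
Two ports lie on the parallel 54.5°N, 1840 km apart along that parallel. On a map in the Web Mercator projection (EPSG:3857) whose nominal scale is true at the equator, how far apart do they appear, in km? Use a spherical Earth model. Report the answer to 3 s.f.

3170 km

For Mercator, h = k = sec φ (a conformal cylindrical projection has a single point scale, 1/cos φ).
Along the parallel, k = sec 54.5° = 1/0.5807 = 1.722.
Map distance = 1840 × 1.722 ≈ 3170 km.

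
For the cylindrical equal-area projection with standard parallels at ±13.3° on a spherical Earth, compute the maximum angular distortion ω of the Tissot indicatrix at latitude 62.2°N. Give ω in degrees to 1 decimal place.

For cylindrical equal-area with standard parallel φ₀, h = cos φ / cos φ₀ and k = cos φ₀ / cos φ, so h·k = 1.
At 62.2°: h = 0.4792, k = 2.087; principal scales a = 2.087, b = 0.4792.
sin(ω/2) = (a − b)/(a + b) = 1.607/2.566 = 0.6265, so ω = 2 arcsin(0.6265) ≈ 77.6°.

77.6°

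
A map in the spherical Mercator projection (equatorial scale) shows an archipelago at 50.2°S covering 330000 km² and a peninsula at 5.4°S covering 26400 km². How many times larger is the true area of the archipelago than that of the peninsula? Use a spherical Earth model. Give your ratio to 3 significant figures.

5.17

Mercator's areal exaggeration is sec²φ; hence true area = (apparent area) · cos²φ.
True area of archipelago: 330000 × cos²(50.2°) = 330000 × 0.4097 = 135200 km².
True area of peninsula: 26400 × cos²(5.4°) = 26400 × 0.9911 = 26170 km².
Ratio = 135200 / 26170 ≈ 5.17.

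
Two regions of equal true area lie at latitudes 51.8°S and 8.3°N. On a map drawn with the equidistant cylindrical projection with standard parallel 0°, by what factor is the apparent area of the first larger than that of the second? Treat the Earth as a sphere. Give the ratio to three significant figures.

1.60

In the plate carrée (x = Rλ, y = Rφ), meridians are true-scale (h = 1) and parallels are stretched by k = sec φ.
Areal scale at 51.8°: h·k = 1.000 × 1.617 = 1.617.
Areal scale at 8.3°: h·k = 1.000 × 1.011 = 1.011.
Ratio = 1.617/1.011 ≈ 1.60.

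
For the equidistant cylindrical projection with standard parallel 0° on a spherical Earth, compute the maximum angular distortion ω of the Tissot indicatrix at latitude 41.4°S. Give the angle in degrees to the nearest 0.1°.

For the equirectangular projection with φ₀ = 0 (plate carrée), h = 1 along meridians and k = sec φ along parallels.
At 41.4°: h = 1.000, k = 1.333; principal scales a = 1.333, b = 1.000.
sin(ω/2) = (a − b)/(a + b) = 0.3331/2.333 = 0.1428, so ω = 2 arcsin(0.1428) ≈ 16.4°.

16.4°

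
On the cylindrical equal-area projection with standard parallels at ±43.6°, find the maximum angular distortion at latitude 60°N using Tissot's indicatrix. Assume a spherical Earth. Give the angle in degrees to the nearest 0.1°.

41.5°

Cylindrical equal-area (φ₀ = 43.6°): h = cos φ / cos 43.6° along meridians, k = cos 43.6° / cos φ along parallels; h·k = 1.
At 60°: h = 0.6904, k = 1.448; principal scales a = 1.448, b = 0.6904.
sin(ω/2) = (a − b)/(a + b) = 0.7579/2.139 = 0.3544, so ω = 2 arcsin(0.3544) ≈ 41.5°.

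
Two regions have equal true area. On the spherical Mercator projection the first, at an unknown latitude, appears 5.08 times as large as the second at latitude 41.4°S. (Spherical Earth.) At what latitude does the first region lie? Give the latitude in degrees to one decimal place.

For equal true areas on Mercator, apparent areas scale as sec²φ, so the ratio is cos²φ₂ / cos²φ₁.
cos²φ₂ / cos²φ₁ = 5.08  ⇒  cos φ₁ = cos 41.4° / √5.08 = 0.7501/2.254 = 0.3328.
φ₁ = arccos(0.3328) ≈ 70.6°.

70.6°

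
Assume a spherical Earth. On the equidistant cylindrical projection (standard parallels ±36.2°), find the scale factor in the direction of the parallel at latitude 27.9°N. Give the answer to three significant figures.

In the equirectangular projection with standard parallel φ₀ = 36.2° (x = Rλ cos φ₀, y = Rφ), meridians are true-scale (h = 1) and the parallel scale is k = cos φ₀ / cos φ.
k = cos 36.2° / cos 27.9° = 0.8070/0.8838 = 0.9131.

0.913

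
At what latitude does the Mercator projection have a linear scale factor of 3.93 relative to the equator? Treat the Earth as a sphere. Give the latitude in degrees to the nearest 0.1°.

Mercator scale is k = sec φ = 1/cos φ.
1/cos φ = 3.93  ⇒  cos φ = 0.2545  ⇒  φ = arccos(0.2545) ≈ 75.3°.

75.3°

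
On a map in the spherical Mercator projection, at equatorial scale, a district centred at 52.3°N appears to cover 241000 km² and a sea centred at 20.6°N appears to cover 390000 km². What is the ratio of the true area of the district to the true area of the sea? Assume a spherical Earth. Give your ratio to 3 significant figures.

0.264

On Mercator the areal scale is sec²φ, so true area = apparent × cos²φ.
True area of district: 241000 × cos²(52.3°) = 241000 × 0.3740 = 90130 km².
True area of sea: 390000 × cos²(20.6°) = 390000 × 0.8762 = 341700 km².
Ratio = 90130 / 341700 ≈ 0.264.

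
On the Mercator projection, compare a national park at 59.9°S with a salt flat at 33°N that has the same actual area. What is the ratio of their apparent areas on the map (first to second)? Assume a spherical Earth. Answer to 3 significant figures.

Mercator areal scale is sec²φ.
At 59.9°: sec²(59.9°) = 1/0.5015² = 3.976.
At 33°: sec²(33°) = 1/0.8387² = 1.422.
Ratio = 3.976/1.422 = cos²(33°)/cos²(59.9°) ≈ 2.80.

2.80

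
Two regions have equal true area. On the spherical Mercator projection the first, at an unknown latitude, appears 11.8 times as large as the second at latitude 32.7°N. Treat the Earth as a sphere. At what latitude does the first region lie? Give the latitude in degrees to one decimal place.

Mercator areal scale is sec²φ, so apparent-area ratio = sec²φ₁ / sec²φ₂ = cos²φ₂ / cos²φ₁.
cos²φ₂ / cos²φ₁ = 11.8  ⇒  cos φ₁ = cos 32.7° / √11.8 = 0.8415/3.435 = 0.2450.
φ₁ = arccos(0.2450) ≈ 75.8°.

75.8°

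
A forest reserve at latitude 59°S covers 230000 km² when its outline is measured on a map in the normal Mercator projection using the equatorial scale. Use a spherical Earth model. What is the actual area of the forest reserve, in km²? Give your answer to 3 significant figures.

Mercator is conformal, so the point scale is isotropic: h = k = sec φ = 1/cos φ.
Areal scale = k² = sec²φ = 1/cos²(59°) = 1/0.5150² = 3.770.
True area = apparent / (areal scale) = 230000 / 3.770 ≈ 61000 km².

61000 km²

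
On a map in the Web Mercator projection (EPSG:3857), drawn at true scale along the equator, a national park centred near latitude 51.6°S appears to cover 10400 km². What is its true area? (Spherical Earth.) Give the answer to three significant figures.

Mercator is conformal, so the point scale is isotropic: h = k = sec φ = 1/cos φ.
Areal scale = k² = sec²φ = 1/cos²(51.6°) = 1/0.6211² = 2.592.
True area = apparent / (areal scale) = 10400 / 2.592 ≈ 4010 km².

4010 km²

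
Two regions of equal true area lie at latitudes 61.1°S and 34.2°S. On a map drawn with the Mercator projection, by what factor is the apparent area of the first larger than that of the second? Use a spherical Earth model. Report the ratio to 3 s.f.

On Mercator, area is exaggerated by sec²φ = 1/cos²φ.
At 61.1°: sec²(61.1°) = 1/0.4833² = 4.282.
At 34.2°: sec²(34.2°) = 1/0.8271² = 1.462.
Ratio = 4.282/1.462 = cos²(34.2°)/cos²(61.1°) ≈ 2.93.

2.93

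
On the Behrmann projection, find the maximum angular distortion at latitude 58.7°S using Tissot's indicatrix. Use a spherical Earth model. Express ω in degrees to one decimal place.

Behrmann is a cylindrical equal-area projection with standard parallels at ±30°. A cylindrical equal-area projection with standard parallel φ₀ has meridian scale h = cos φ / cos φ₀ and parallel scale k = cos φ₀ / cos φ (so areas are preserved, h·k = 1).
At 58.7°: h = 0.5999, k = 1.667; principal scales a = 1.667, b = 0.5999.
sin(ω/2) = (a − b)/(a + b) = 1.067/2.267 = 0.4707, so ω = 2 arcsin(0.4707) ≈ 56.2°.

56.2°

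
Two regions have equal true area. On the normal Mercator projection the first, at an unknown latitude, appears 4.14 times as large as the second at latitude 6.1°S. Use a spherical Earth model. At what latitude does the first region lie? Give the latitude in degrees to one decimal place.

Mercator areal scale is sec²φ, so apparent-area ratio = sec²φ₁ / sec²φ₂ = cos²φ₂ / cos²φ₁.
cos²φ₂ / cos²φ₁ = 4.14  ⇒  cos φ₁ = cos 6.1° / √4.14 = 0.9943/2.035 = 0.4887.
φ₁ = arccos(0.4887) ≈ 60.7°.

60.7°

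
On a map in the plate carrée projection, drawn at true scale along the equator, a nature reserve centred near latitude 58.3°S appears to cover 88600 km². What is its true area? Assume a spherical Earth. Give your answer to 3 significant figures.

Plate carrée maps x = Rλ, y = Rφ. The meridian scale is h = 1 and the parallel scale is k = 1/cos φ = sec φ.
Areal scale = h·k = 1 × sec φ; at 58.3°, h = 1.000, k = 1.903, so h·k = 1.903.
True area = apparent / (areal scale) = 88600 / 1.903 ≈ 46600 km².

46600 km²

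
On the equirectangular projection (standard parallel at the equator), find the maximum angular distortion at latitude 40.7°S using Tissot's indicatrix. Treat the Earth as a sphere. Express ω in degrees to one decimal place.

15.8°

In the plate carrée (x = Rλ, y = Rφ), meridians are true-scale (h = 1) and parallels are stretched by k = sec φ.
At 40.7°: h = 1.000, k = 1.319; principal scales a = 1.319, b = 1.000.
sin(ω/2) = (a − b)/(a + b) = 0.3190/2.319 = 0.1376, so ω = 2 arcsin(0.1376) ≈ 15.8°.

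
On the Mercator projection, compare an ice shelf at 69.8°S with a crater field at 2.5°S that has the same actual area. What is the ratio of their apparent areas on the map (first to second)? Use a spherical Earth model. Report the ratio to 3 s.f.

8.37

On Mercator, area is exaggerated by sec²φ = 1/cos²φ.
At 69.8°: sec²(69.8°) = 1/0.3453² = 8.387.
At 2.5°: sec²(2.5°) = 1/0.9990² = 1.002.
Ratio = 8.387/1.002 = cos²(2.5°)/cos²(69.8°) ≈ 8.37.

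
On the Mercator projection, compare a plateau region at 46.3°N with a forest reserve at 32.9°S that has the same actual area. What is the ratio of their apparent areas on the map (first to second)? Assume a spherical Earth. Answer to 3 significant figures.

Mercator is conformal with k = sec φ, so areal scale = k² = sec²φ.
At 46.3°: sec²(46.3°) = 1/0.6909² = 2.095.
At 32.9°: sec²(32.9°) = 1/0.8396² = 1.419.
Ratio = 2.095/1.419 = cos²(32.9°)/cos²(46.3°) ≈ 1.48.

1.48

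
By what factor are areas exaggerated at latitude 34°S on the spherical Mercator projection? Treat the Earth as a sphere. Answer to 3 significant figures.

The Mercator projection is conformal; its linear scale factor is the same in every direction and equals sec φ = 1/cos φ.
Areal scale = k² = sec²φ = 1/cos²(34°) = 1/0.8290² = 1.455.

1.45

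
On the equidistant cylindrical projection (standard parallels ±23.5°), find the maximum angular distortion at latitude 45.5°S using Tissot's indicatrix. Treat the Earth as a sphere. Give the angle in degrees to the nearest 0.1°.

15.4°

With standard parallel φ₀ = 23.5°, the equirectangular projection gives x = Rλ cos φ₀, y = Rφ, so h = 1 and k = cos 23.5° / cos φ.
At 45.5°: h = 1.000, k = 1.308; principal scales a = 1.308, b = 1.000.
sin(ω/2) = (a − b)/(a + b) = 0.3084/2.308 = 0.1336, so ω = 2 arcsin(0.1336) ≈ 15.4°.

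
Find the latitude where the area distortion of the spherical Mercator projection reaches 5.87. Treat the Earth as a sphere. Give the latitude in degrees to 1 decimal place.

65.6°

Mercator areal scale is sec²φ.
sec²φ = 5.87  ⇒  cos²φ = 0.1704  ⇒  cos φ = 0.4127.
φ = arccos(0.4127) ≈ 65.6°.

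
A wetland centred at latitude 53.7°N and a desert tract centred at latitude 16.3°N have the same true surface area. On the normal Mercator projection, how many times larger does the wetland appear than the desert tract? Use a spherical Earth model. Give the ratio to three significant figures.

2.63

Mercator areal scale is sec²φ.
At 53.7°: sec²(53.7°) = 1/0.5920² = 2.853.
At 16.3°: sec²(16.3°) = 1/0.9598² = 1.086.
Ratio = 2.853/1.086 = cos²(16.3°)/cos²(53.7°) ≈ 2.63.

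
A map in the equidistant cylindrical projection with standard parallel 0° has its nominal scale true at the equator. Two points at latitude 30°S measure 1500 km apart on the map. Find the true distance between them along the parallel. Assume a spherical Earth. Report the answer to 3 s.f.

1300 km

Plate carrée maps x = Rλ, y = Rφ. The meridian scale is h = 1 and the parallel scale is k = 1/cos φ = sec φ.
Along the parallel at 30°, map distances are exaggerated by k = sec 30° = 1.155.
True distance = 1500 / 1.155 = 1500 × cos 30° ≈ 1300 km.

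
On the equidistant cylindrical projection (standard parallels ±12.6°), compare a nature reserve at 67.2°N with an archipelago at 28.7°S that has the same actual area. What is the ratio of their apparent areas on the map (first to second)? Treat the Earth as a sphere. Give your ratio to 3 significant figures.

The equidistant cylindrical projection with φ₀ = 12.6° has h = 1 (meridians true) and k = cos φ₀ / cos φ along parallels.
Areal scale at 67.2°: h·k = 1.000 × 2.518 = 2.518.
Areal scale at 28.7°: h·k = 1.000 × 1.113 = 1.113.
Ratio = 2.518/1.113 ≈ 2.26.

2.26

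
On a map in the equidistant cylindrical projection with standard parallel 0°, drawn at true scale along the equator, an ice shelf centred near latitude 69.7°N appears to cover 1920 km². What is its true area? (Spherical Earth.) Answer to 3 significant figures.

666 km²

In the plate carrée (x = Rλ, y = Rφ), meridians are true-scale (h = 1) and parallels are stretched by k = sec φ.
Areal scale = h·k = 1 × sec φ; at 69.7°, h = 1.000, k = 2.882, so h·k = 2.882.
True area = apparent / (areal scale) = 1920 / 2.882 ≈ 666 km².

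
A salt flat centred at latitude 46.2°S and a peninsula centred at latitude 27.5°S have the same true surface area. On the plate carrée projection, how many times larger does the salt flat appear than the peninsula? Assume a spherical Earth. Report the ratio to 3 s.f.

In the plate carrée (x = Rλ, y = Rφ), meridians are true-scale (h = 1) and parallels are stretched by k = sec φ.
Areal scale at 46.2°: h·k = 1.000 × 1.445 = 1.445.
Areal scale at 27.5°: h·k = 1.000 × 1.127 = 1.127.
Ratio = 1.445/1.127 ≈ 1.28.

1.28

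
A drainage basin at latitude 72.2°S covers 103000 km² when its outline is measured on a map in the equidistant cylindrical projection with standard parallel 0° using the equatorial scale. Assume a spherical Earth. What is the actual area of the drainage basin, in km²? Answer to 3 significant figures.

In the plate carrée (x = Rλ, y = Rφ), meridians are true-scale (h = 1) and parallels are stretched by k = sec φ.
Areal scale = h·k = 1 × sec φ; at 72.2°, h = 1.000, k = 3.271, so h·k = 3.271.
True area = apparent / (areal scale) = 103000 / 3.271 ≈ 31500 km².

31500 km²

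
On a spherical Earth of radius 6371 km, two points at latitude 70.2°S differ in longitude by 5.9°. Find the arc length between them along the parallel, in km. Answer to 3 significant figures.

222 km

Arc length along a parallel = R cos φ · Δλ (with Δλ in radians).
= 6371 × cos 70.2° × (5.9° × π/180) = 6371 × 0.3387 × 0.1030 ≈ 222 km.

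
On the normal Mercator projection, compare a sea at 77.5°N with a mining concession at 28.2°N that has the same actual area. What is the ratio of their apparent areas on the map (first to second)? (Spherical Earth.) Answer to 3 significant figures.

16.6

Mercator areal scale is sec²φ.
At 77.5°: sec²(77.5°) = 1/0.2164² = 21.35.
At 28.2°: sec²(28.2°) = 1/0.8813² = 1.288.
Ratio = 21.35/1.288 = cos²(28.2°)/cos²(77.5°) ≈ 16.6.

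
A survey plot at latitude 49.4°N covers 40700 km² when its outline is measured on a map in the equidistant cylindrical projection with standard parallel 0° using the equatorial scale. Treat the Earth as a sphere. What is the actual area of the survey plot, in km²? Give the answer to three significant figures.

In the plate carrée (x = Rλ, y = Rφ), meridians are true-scale (h = 1) and parallels are stretched by k = sec φ.
Areal scale = h·k = 1 × sec φ; at 49.4°, h = 1.000, k = 1.537, so h·k = 1.537.
True area = apparent / (areal scale) = 40700 / 1.537 ≈ 26500 km².

26500 km²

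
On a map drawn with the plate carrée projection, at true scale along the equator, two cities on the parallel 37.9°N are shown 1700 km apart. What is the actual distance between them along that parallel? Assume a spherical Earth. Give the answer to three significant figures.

In the plate carrée (x = Rλ, y = Rφ), meridians are true-scale (h = 1) and parallels are stretched by k = sec φ.
Along the parallel at 37.9°, map distances are exaggerated by k = sec 37.9° = 1.267.
True distance = 1700 / 1.267 = 1700 × cos 37.9° ≈ 1340 km.

1340 km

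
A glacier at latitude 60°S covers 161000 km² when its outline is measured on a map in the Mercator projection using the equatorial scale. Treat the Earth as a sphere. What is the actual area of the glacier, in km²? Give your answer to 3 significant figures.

40300 km²

For Mercator, h = k = sec φ (a conformal cylindrical projection has a single point scale, 1/cos φ).
Areal scale = k² = sec²φ = 1/cos²(60°) = 1/0.5000² = 4.000.
True area = apparent / (areal scale) = 161000 / 4.000 ≈ 40300 km².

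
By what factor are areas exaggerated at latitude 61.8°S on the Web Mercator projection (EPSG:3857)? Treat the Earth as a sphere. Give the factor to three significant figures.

The Mercator projection is conformal; its linear scale factor is the same in every direction and equals sec φ = 1/cos φ.
Areal scale = k² = sec²φ = 1/cos²(61.8°) = 1/0.4726² = 4.478.

4.48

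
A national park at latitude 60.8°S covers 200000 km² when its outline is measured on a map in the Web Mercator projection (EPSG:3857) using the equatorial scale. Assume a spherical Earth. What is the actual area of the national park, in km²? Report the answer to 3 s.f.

The Mercator projection is conformal; its linear scale factor is the same in every direction and equals sec φ = 1/cos φ.
Areal scale = k² = sec²φ = 1/cos²(60.8°) = 1/0.4879² = 4.202.
True area = apparent / (areal scale) = 200000 / 4.202 ≈ 47600 km².

47600 km²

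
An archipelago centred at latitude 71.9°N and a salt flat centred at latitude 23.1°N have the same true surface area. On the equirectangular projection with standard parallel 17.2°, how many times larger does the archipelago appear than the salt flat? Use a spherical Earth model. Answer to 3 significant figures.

With standard parallel φ₀ = 17.2°, the equirectangular projection gives x = Rλ cos φ₀, y = Rφ, so h = 1 and k = cos 17.2° / cos φ.
Areal scale at 71.9°: h·k = 1.000 × 3.075 = 3.075.
Areal scale at 23.1°: h·k = 1.000 × 1.039 = 1.039.
Ratio = 3.075/1.039 ≈ 2.96.

2.96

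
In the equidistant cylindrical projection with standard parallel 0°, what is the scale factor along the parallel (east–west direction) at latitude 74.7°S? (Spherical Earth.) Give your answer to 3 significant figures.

3.79

For the equirectangular projection with φ₀ = 0 (plate carrée), h = 1 along meridians and k = sec φ along parallels.
k = 1/cos 74.7° = 1/0.2639 = 3.790.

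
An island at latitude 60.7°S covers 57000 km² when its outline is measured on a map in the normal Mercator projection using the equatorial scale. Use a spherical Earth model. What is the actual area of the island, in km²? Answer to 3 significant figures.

13700 km²

For Mercator, h = k = sec φ (a conformal cylindrical projection has a single point scale, 1/cos φ).
Areal scale = k² = sec²φ = 1/cos²(60.7°) = 1/0.4894² = 4.175.
True area = apparent / (areal scale) = 57000 / 4.175 ≈ 13700 km².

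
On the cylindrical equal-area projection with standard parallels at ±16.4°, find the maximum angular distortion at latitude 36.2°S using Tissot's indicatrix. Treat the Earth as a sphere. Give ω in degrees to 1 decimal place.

19.7°

Cylindrical equal-area (φ₀ = 16.4°): h = cos φ / cos 16.4° along meridians, k = cos 16.4° / cos φ along parallels; h·k = 1.
At 36.2°: h = 0.8412, k = 1.189; principal scales a = 1.189, b = 0.8412.
sin(ω/2) = (a − b)/(a + b) = 0.3476/2.030 = 0.1712, so ω = 2 arcsin(0.1712) ≈ 19.7°.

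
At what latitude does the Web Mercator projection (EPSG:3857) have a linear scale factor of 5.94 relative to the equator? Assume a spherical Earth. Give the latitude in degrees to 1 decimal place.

Mercator scale is k = sec φ = 1/cos φ.
1/cos φ = 5.94  ⇒  cos φ = 0.1684  ⇒  φ = arccos(0.1684) ≈ 80.3°.

80.3°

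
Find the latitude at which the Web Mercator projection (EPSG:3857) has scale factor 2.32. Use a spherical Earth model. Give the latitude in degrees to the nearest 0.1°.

Mercator scale is k = sec φ = 1/cos φ.
1/cos φ = 2.32  ⇒  cos φ = 0.4310  ⇒  φ = arccos(0.4310) ≈ 64.5°.

64.5°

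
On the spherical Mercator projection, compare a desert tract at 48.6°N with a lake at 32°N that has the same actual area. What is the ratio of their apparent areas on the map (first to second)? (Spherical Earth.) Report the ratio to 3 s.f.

On Mercator, area is exaggerated by sec²φ = 1/cos²φ.
At 48.6°: sec²(48.6°) = 1/0.6613² = 2.287.
At 32°: sec²(32°) = 1/0.8480² = 1.390.
Ratio = 2.287/1.390 = cos²(32°)/cos²(48.6°) ≈ 1.64.

1.64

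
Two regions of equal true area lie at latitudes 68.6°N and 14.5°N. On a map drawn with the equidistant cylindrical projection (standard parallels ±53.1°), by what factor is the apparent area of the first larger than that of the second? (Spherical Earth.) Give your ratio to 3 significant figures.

2.65

With standard parallel φ₀ = 53.1°, the equirectangular projection gives x = Rλ cos φ₀, y = Rφ, so h = 1 and k = cos 53.1° / cos φ.
Areal scale at 68.6°: h·k = 1.000 × 1.646 = 1.646.
Areal scale at 14.5°: h·k = 1.000 × 0.6202 = 0.6202.
Ratio = 1.646/0.6202 ≈ 2.65.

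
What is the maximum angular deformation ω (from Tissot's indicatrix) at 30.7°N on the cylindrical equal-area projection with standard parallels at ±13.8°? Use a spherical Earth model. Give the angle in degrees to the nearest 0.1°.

A cylindrical equal-area projection with standard parallel φ₀ has meridian scale h = cos φ / cos φ₀ and parallel scale k = cos φ₀ / cos φ (so areas are preserved, h·k = 1).
At 30.7°: h = 0.8854, k = 1.129; principal scales a = 1.129, b = 0.8854.
sin(ω/2) = (a − b)/(a + b) = 0.2440/2.015 = 0.1211, so ω = 2 arcsin(0.1211) ≈ 13.9°.

13.9°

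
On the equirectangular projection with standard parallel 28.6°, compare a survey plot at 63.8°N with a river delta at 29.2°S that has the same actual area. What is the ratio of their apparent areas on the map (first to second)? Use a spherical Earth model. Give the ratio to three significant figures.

With standard parallel φ₀ = 28.6°, the equirectangular projection gives x = Rλ cos φ₀, y = Rφ, so h = 1 and k = cos 28.6° / cos φ.
Areal scale at 63.8°: h·k = 1.000 × 1.989 = 1.989.
Areal scale at 29.2°: h·k = 1.000 × 1.006 = 1.006.
Ratio = 1.989/1.006 ≈ 1.98.

1.98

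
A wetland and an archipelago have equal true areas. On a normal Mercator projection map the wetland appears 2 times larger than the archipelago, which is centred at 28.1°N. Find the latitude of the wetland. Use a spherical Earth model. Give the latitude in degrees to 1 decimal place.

On Mercator, (apparent₁)/(apparent₂) = sec²φ₁ / sec²φ₂ when true areas are equal.
cos²φ₂ / cos²φ₁ = 2  ⇒  cos φ₁ = cos 28.1° / √2 = 0.8821/1.414 = 0.6238.
φ₁ = arccos(0.6238) ≈ 51.4°.

51.4°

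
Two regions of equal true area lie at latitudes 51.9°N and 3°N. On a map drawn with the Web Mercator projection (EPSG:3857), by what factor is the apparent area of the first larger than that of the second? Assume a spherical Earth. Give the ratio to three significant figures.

On Mercator, area is exaggerated by sec²φ = 1/cos²φ.
At 51.9°: sec²(51.9°) = 1/0.6170² = 2.627.
At 3°: sec²(3°) = 1/0.9986² = 1.003.
Ratio = 2.627/1.003 = cos²(3°)/cos²(51.9°) ≈ 2.62.

2.62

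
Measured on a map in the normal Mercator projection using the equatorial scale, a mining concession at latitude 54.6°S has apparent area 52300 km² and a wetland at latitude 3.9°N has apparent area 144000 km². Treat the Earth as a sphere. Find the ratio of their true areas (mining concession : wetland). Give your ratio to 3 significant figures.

Mercator's areal exaggeration is sec²φ; hence true area = (apparent area) · cos²φ.
True area of mining concession: 52300 × cos²(54.6°) = 52300 × 0.3356 = 17550 km².
True area of wetland: 144000 × cos²(3.9°) = 144000 × 0.9954 = 143300 km².
Ratio = 17550 / 143300 ≈ 0.122.

0.122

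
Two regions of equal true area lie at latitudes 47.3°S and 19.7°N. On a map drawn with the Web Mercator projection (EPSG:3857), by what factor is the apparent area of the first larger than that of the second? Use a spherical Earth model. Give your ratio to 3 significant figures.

1.93

Mercator areal scale is sec²φ.
At 47.3°: sec²(47.3°) = 1/0.6782² = 2.174.
At 19.7°: sec²(19.7°) = 1/0.9415² = 1.128.
Ratio = 2.174/1.128 = cos²(19.7°)/cos²(47.3°) ≈ 1.93.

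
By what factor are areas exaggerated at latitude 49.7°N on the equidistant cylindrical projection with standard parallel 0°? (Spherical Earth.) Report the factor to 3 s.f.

In the plate carrée (x = Rλ, y = Rφ), meridians are true-scale (h = 1) and parallels are stretched by k = sec φ.
Areal scale = h·k = 1 × sec φ; at 49.7°, h = 1.000, k = 1.546, so h·k = 1.546.

1.55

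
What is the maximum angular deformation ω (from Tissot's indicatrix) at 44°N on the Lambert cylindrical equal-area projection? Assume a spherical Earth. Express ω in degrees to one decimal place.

The Lambert cylindrical equal-area projection is the cylindrical equal-area projection with its standard parallel at the equator (φ₀ = 0). Cylindrical equal-area (φ₀ = 0°): h = cos φ / cos 0° along meridians, k = cos 0° / cos φ along parallels; h·k = 1.
At 44°: h = 0.7193, k = 1.390; principal scales a = 1.390, b = 0.7193.
sin(ω/2) = (a − b)/(a + b) = 0.6708/2.110 = 0.3180, so ω = 2 arcsin(0.3180) ≈ 37.1°.

37.1°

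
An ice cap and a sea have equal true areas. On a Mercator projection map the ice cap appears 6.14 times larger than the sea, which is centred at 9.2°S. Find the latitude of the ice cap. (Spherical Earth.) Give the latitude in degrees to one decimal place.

66.5°

For equal true areas on Mercator, apparent areas scale as sec²φ, so the ratio is cos²φ₂ / cos²φ₁.
cos²φ₂ / cos²φ₁ = 6.14  ⇒  cos φ₁ = cos 9.2° / √6.14 = 0.9871/2.478 = 0.3984.
φ₁ = arccos(0.3984) ≈ 66.5°.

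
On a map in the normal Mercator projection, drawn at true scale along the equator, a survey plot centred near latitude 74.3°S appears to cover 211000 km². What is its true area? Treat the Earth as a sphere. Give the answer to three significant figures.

15500 km²

For Mercator, h = k = sec φ (a conformal cylindrical projection has a single point scale, 1/cos φ).
Areal scale = k² = sec²φ = 1/cos²(74.3°) = 1/0.2706² = 13.66.
True area = apparent / (areal scale) = 211000 / 13.66 ≈ 15500 km².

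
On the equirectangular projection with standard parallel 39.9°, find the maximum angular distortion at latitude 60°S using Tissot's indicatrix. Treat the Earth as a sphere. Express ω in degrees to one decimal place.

24.3°

The equidistant cylindrical projection with φ₀ = 39.9° has h = 1 (meridians true) and k = cos φ₀ / cos φ along parallels.
At 60°: h = 1.000, k = 1.534; principal scales a = 1.534, b = 1.000.
sin(ω/2) = (a − b)/(a + b) = 0.5343/2.534 = 0.2108, so ω = 2 arcsin(0.2108) ≈ 24.3°.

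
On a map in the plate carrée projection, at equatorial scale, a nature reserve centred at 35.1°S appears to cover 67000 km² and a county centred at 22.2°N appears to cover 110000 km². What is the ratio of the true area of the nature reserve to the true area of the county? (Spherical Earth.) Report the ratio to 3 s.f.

0.538

Plate carrée has h = 1 and k = sec φ, giving areal scale sec φ; true area = (apparent area) · cos φ.
True area of nature reserve: 67000 × cos(35.1°) = 67000 × 0.8181 = 54820 km².
True area of county: 110000 × cos(22.2°) = 110000 × 0.9259 = 101800 km².
Ratio = 54820 / 101800 ≈ 0.538.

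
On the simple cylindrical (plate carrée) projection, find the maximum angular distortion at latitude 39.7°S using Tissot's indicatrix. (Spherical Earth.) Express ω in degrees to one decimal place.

Plate carrée maps x = Rλ, y = Rφ. The meridian scale is h = 1 and the parallel scale is k = 1/cos φ = sec φ.
At 39.7°: h = 1.000, k = 1.300; principal scales a = 1.300, b = 1.000.
sin(ω/2) = (a − b)/(a + b) = 0.2997/2.300 = 0.1303, so ω = 2 arcsin(0.1303) ≈ 15.0°.

15.0°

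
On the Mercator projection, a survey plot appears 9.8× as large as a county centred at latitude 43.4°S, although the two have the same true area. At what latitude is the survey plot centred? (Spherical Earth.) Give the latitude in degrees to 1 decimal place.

For equal true areas on Mercator, apparent areas scale as sec²φ, so the ratio is cos²φ₂ / cos²φ₁.
cos²φ₂ / cos²φ₁ = 9.8  ⇒  cos φ₁ = cos 43.4° / √9.8 = 0.7266/3.130 = 0.2321.
φ₁ = arccos(0.2321) ≈ 76.6°.

76.6°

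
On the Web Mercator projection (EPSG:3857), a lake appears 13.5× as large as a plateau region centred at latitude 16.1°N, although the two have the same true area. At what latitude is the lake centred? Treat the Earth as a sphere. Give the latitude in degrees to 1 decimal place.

74.8°

Mercator areal scale is sec²φ, so apparent-area ratio = sec²φ₁ / sec²φ₂ = cos²φ₂ / cos²φ₁.
cos²φ₂ / cos²φ₁ = 13.5  ⇒  cos φ₁ = cos 16.1° / √13.5 = 0.9608/3.674 = 0.2615.
φ₁ = arccos(0.2615) ≈ 74.8°.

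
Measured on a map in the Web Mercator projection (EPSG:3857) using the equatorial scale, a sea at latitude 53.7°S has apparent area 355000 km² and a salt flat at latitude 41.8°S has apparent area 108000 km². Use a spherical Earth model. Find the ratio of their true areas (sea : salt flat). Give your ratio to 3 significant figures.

Mercator's areal exaggeration is sec²φ; hence true area = (apparent area) · cos²φ.
True area of sea: 355000 × cos²(53.7°) = 355000 × 0.3505 = 124400 km².
True area of salt flat: 108000 × cos²(41.8°) = 108000 × 0.5557 = 60020 km².
Ratio = 124400 / 60020 ≈ 2.07.

2.07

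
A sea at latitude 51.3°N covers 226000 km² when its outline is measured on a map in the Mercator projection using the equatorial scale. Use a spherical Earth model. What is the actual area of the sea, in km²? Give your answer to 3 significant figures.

88300 km²

For Mercator, h = k = sec φ (a conformal cylindrical projection has a single point scale, 1/cos φ).
Areal scale = k² = sec²φ = 1/cos²(51.3°) = 1/0.6252² = 2.558.
True area = apparent / (areal scale) = 226000 / 2.558 ≈ 88300 km².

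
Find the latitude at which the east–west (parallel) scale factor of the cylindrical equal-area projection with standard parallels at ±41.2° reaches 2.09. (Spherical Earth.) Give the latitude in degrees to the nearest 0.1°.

A cylindrical equal-area projection with standard parallel φ₀ has meridian scale h = cos φ / cos φ₀ and parallel scale k = cos φ₀ / cos φ (so areas are preserved, h·k = 1).
k = cos φ₀ / cos φ = 2.09  ⇒  cos φ = cos 41.2° / 2.09 = 0.3600.
φ = arccos(0.3600) ≈ 68.9°.

68.9°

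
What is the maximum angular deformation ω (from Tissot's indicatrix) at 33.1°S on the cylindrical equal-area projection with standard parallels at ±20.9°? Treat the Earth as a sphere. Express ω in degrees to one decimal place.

12.5°

A cylindrical equal-area projection with standard parallel φ₀ has meridian scale h = cos φ / cos φ₀ and parallel scale k = cos φ₀ / cos φ (so areas are preserved, h·k = 1).
At 33.1°: h = 0.8967, k = 1.115; principal scales a = 1.115, b = 0.8967.
sin(ω/2) = (a − b)/(a + b) = 0.2185/2.012 = 0.1086, so ω = 2 arcsin(0.1086) ≈ 12.5°.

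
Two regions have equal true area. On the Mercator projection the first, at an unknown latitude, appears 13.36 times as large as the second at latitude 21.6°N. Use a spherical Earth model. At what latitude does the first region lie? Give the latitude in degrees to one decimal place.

Mercator areal scale is sec²φ, so apparent-area ratio = sec²φ₁ / sec²φ₂ = cos²φ₂ / cos²φ₁.
cos²φ₂ / cos²φ₁ = 13.36  ⇒  cos φ₁ = cos 21.6° / √13.36 = 0.9298/3.655 = 0.2544.
φ₁ = arccos(0.2544) ≈ 75.3°.

75.3°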